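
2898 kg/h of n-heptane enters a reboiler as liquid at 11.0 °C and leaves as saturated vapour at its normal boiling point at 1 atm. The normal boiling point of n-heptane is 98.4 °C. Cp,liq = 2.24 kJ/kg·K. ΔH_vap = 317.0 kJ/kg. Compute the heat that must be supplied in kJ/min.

liquid 11.0→98.4 °C: 195.78 kJ/kg
vaporisation at 98.4 °C: 317 kJ/kg
Δh = 195.78 + 317 = 512.78 kJ/kg
Q = ṁ·Δh = 2898 kg/h × 512.78 kJ/kg = 1.486e+06 kJ/h
|Q| = 412.78 kW = 24767 kJ/min

Q = 24800 kJ/min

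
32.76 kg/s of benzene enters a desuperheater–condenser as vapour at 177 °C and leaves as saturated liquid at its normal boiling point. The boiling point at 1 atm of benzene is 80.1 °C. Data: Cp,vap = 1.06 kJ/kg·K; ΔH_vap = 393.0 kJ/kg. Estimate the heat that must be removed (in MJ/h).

Q_c = 58500 MJ/h

vapour 177→80.1 °C: -102.71 kJ/kg
condensation at 80.1 °C: -393 kJ/kg
Δh = -102.71 + -393 = -495.71 kJ/kg
Q = ṁ·Δh = 32.76 kg/s × -495.71 kJ/kg = -16240 kJ/s
|Q| = 16240 kW = 58463 MJ/h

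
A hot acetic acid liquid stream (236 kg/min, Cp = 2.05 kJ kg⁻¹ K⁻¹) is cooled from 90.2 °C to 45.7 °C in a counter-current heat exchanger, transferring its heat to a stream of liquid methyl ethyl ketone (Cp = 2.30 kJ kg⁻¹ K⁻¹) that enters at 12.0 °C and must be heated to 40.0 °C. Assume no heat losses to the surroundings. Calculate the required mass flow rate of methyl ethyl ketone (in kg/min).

Heat released by hot stream: Q = 236 × 2.05 × (90.2 − 45.7) = 21529 kJ/min
Energy balance on cold side (adiabatic exchanger): Q = ṁ_c·Cp_c·(T_c,out − T_c,in)
ṁ_c = 21529 / [2.30 × (40.0 − 12.0)] = 334.3 kg/min

ṁ_c = 334 kg/min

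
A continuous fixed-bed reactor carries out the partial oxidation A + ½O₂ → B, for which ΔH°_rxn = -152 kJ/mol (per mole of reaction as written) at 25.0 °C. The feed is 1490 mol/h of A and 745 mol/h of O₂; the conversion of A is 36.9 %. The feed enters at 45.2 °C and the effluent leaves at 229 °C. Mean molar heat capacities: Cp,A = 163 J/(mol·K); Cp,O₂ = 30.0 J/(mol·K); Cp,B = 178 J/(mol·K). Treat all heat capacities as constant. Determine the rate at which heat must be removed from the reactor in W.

Q_out = 9670 W

Extent of reaction ξ = 0.369 × 1490 = 549.81 mol/h
Reaction term: ξ·ΔH°_rxn = 549.81 × -152 = -83571 kJ/h
Sensible, feed 45.2→25 °C: -5357.4 kJ/h
Outlet flows (mol/h): A 940.19, O₂ 470.1, B 549.81
Sensible, products 25→229 °C: 54105 kJ/h
Q = ΔH = -34824 kJ/h = -9.6732 kW
Heat removed = 9673.2 W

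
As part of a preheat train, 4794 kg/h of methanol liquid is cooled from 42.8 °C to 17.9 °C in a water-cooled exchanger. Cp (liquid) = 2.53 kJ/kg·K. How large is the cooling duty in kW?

Q = ṁ·Cp·ΔT = 4794 × 2.53 × (17.9 − 42.8) = -302010 kJ/h
Converting: 302010 / 3600 s = 83.891 kW

Q_c = 83.9 kW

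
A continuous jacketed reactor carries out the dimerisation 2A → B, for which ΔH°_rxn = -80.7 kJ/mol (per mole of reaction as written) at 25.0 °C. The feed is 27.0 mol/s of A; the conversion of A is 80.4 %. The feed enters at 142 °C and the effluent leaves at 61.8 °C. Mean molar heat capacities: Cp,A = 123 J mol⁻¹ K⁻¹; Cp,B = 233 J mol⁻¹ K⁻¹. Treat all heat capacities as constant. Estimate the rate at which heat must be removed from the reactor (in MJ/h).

Extent of reaction ξ = 0.804 × 27.0 / 2 = 10.854 mol/s
Reaction term: ξ·ΔH°_rxn = 10.854 × -80.7 = -875.92 kJ/s
Sensible, feed 142→25 °C: -388.56 kJ/s
Outlet flows (mol/s): A 5.292, B 10.854
Sensible, products 25→61.8 °C: 117.02 kJ/s
Q = ΔH = -1147.5 kJ/s = -1147.5 kW
Heat removed = 4130.8 MJ/h

Q_out = 4130 MJ/h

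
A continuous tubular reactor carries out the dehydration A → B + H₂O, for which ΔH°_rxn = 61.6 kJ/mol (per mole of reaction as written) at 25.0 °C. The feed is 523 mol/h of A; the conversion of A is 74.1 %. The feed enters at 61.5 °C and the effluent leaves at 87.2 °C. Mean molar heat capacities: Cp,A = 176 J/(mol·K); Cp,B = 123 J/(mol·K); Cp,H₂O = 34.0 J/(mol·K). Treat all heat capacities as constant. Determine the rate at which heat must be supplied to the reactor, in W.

Q_in = 7160 W

Extent of reaction ξ = 0.741 × 523 = 387.54 mol/h
Reaction term: ξ·ΔH°_rxn = 387.54 × 61.6 = 23873 kJ/h
Sensible, feed 61.5→25 °C: -3359.8 kJ/h
Outlet flows (mol/h): A 135.46, B 387.54, H₂O 387.54
Sensible, products 25→87.2 °C: 5267.4 kJ/h
Q = ΔH = 25780 kJ/h = 7.1612 kW
Heat supplied = 7161.2 W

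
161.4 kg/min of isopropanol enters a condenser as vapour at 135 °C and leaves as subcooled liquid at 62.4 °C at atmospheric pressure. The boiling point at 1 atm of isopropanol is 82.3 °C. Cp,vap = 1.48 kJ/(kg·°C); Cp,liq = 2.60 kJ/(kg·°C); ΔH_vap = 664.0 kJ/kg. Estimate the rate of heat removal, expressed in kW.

vapour 135→82.3 °C: -77.996 kJ/kg
condensation at 82.3 °C: -664 kJ/kg
liquid 82.3→62.4 °C: -51.74 kJ/kg
Δh = -77.996 + -664 + -51.74 = -793.74 kJ/kg
Q = ṁ·Δh = 161.4 kg/min × -793.74 kJ/kg = -128110 kJ/min
|Q| = 2135.1 kW

Q_c = 2140 kW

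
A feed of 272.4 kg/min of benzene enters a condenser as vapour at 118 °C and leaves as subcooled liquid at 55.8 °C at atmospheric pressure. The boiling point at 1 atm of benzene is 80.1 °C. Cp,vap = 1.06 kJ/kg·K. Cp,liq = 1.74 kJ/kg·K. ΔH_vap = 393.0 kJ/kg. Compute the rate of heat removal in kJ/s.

vapour 118→80.1 °C: -40.174 kJ/kg
condensation at 80.1 °C: -393 kJ/kg
liquid 80.1→55.8 °C: -42.282 kJ/kg
Δh = -40.174 + -393 + -42.282 = -475.46 kJ/kg
Q = ṁ·Δh = 272.4 kg/min × -475.46 kJ/kg = -129510 kJ/min
|Q| = 2158.6 kW

Q_c = 2160 kJ/s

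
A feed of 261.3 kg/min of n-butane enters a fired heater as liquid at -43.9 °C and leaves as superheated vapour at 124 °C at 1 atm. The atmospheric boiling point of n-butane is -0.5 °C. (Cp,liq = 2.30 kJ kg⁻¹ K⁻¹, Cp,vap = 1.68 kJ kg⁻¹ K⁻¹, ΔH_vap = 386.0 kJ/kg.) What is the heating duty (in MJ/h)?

Q = 10900 MJ/h

liquid -43.9→-0.5 °C: 99.82 kJ/kg
vaporisation at -0.5 °C: 386 kJ/kg
vapour -0.5→124 °C: 209.16 kJ/kg
Δh = 99.82 + 386 + 209.16 = 694.98 kJ/kg
Q = ṁ·Δh = 261.3 kg/min × 694.98 kJ/kg = 181600 kJ/min
|Q| = 3026.6 kW = 10896 MJ/h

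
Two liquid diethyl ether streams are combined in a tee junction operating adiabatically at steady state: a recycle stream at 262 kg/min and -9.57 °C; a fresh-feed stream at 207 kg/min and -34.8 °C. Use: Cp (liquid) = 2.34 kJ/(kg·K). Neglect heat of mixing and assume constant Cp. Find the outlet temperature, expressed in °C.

Energy balance with Q = 0: Σ ṁᵢCp,ᵢ(T_out − Tᵢ) = 0
Σ ṁᵢCp,ᵢTᵢ = 262×2.34×-9.57 + 207×2.34×-34.8 = -22724
Σ ṁᵢCp,ᵢ = 262×2.34 + 207×2.34 = 1097.5
T_out = -22724 / 1097.5 = -20.706 °C

T_out = -20.7 °C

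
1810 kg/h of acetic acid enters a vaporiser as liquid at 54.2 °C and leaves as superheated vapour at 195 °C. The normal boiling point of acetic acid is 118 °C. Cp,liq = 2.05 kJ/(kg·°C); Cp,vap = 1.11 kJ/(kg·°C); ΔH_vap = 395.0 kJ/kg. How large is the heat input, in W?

Q = 307000 W

liquid 54.2→118 °C: 130.79 kJ/kg
vaporisation at 118 °C: 395 kJ/kg
vapour 118→195 °C: 85.47 kJ/kg
Δh = 130.79 + 395 + 85.47 = 611.26 kJ/kg
Q = ṁ·Δh = 1810 kg/h × 611.26 kJ/kg = 1.1064e+06 kJ/h
|Q| = 307.33 kW = 307330 W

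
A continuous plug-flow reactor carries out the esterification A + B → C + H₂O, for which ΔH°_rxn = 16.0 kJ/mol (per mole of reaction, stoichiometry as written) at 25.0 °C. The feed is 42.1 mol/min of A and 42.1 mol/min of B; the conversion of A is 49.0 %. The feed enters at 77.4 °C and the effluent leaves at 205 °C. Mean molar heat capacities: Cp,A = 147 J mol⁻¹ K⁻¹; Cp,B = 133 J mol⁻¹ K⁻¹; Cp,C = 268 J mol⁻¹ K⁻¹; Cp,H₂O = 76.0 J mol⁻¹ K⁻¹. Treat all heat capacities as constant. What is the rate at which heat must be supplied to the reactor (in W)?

Q_in = 34500 W

Extent of reaction ξ = 0.490 × 42.1 = 20.629 mol/min
Reaction term: ξ·ΔH°_rxn = 20.629 × 16.0 = 330.06 kJ/min
Sensible, feed 77.4→25 °C: -617.69 kJ/min
Outlet flows (mol/min): A 21.471, B 21.471, C 20.629, H₂O 20.629
Sensible, products 25→205 °C: 2359.5 kJ/min
Q = ΔH = 2071.9 kJ/min = 34.531 kW
Heat supplied = 34531 W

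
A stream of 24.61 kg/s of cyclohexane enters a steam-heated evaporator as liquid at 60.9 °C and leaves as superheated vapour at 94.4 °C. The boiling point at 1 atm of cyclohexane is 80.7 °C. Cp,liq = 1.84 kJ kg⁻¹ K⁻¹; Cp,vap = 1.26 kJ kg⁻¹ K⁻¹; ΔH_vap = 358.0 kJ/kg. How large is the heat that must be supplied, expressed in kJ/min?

liquid 60.9→80.7 °C: 36.432 kJ/kg
vaporisation at 80.7 °C: 358 kJ/kg
vapour 80.7→94.4 °C: 17.262 kJ/kg
Δh = 36.432 + 358 + 17.262 = 411.69 kJ/kg
Q = ṁ·Δh = 24.61 kg/s × 411.69 kJ/kg = 10132 kJ/s
|Q| = 10132 kW = 607910 kJ/min

Q = 608000 kJ/min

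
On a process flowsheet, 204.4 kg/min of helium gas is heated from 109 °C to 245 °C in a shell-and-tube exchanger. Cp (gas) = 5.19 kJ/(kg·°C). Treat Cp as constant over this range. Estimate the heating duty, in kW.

Q = ṁ·Cp·ΔT = 204.4 × 5.19 × (245 − 109) = 144270 kJ/min
Converting: 144270 / 60 s = 2404.6 kW

Q = 2400 kW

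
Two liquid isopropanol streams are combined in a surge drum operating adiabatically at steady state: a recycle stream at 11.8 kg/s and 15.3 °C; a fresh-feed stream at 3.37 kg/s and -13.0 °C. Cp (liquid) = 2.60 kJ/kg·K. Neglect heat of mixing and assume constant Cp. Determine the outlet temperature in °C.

T_out = 9.01 °C

Adiabatic, steady state ⇒ Σ ṁᵢCp,ᵢ(T_out − Tᵢ) = 0
T_out = Σ ṁᵢCp,ᵢTᵢ / Σ ṁᵢCp,ᵢ
      = 355.5 / 39.442 = 9.0132 °C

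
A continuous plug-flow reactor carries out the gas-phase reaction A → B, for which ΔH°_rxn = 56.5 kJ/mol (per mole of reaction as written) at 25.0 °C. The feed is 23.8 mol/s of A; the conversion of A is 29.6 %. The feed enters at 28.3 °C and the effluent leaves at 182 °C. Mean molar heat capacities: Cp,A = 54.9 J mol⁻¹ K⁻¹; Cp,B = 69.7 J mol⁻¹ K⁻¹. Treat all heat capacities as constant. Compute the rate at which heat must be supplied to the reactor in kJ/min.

Q_in = 36900 kJ/min

Extent of reaction ξ = 0.296 × 23.8 = 7.0448 mol/s
Reaction term: ξ·ΔH°_rxn = 7.0448 × 56.5 = 398.03 kJ/s
Sensible, feed 28.3→25 °C: -4.3118 kJ/s
Outlet flows (mol/s): A 16.755, B 7.0448
Sensible, products 25→182 °C: 221.51 kJ/s
Q = ΔH = 615.23 kJ/s = 615.23 kW
Heat supplied = 36914 kJ/min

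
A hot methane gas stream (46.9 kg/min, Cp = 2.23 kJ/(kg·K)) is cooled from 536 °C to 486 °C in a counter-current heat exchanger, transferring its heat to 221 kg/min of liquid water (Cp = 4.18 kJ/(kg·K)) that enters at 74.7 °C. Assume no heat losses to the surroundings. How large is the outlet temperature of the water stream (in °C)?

T_c,out = 80.4 °C

Heat released by hot stream: Q = 46.9 × 2.23 × (536 − 486) = 5229.3 kJ/min
Energy balance on cold side (adiabatic exchanger): Q = ṁ_c·Cp_c·(T_c,out − T_c,in)
T_c,out = 74.7 + 5229.3/(221 × 4.18) = 80.361 °C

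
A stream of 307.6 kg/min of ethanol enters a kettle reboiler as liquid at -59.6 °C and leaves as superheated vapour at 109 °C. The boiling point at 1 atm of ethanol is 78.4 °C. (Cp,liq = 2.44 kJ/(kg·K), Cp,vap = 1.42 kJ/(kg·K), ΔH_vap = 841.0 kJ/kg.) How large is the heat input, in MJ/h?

Q = 22500 MJ/h

liquid -59.6→78.4 °C: 336.72 kJ/kg
vaporisation at 78.4 °C: 841 kJ/kg
vapour 78.4→109 °C: 43.452 kJ/kg
Δh = 336.72 + 841 + 43.452 = 1221.2 kJ/kg
Q = ṁ·Δh = 307.6 kg/min × 1221.2 kJ/kg = 375630 kJ/min
|Q| = 6260.5 kW = 22538 MJ/h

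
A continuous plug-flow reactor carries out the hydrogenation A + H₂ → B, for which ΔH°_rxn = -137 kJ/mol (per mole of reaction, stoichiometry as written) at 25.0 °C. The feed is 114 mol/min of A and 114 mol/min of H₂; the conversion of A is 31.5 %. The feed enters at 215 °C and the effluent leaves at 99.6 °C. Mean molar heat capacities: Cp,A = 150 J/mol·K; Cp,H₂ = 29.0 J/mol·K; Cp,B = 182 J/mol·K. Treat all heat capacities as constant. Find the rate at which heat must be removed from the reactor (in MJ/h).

Extent of reaction ξ = 0.315 × 114 = 35.91 mol/min
Reaction term: ξ·ΔH°_rxn = 35.91 × -137 = -4919.7 kJ/min
Sensible, feed 215→25 °C: -3877.1 kJ/min
Outlet flows (mol/min): A 78.09, H₂ 78.09, B 35.91
Sensible, products 25→99.6 °C: 1530.3 kJ/min
Q = ΔH = -7266.5 kJ/min = -121.11 kW
Heat removed = 435.99 MJ/h

Q_out = 436 MJ/h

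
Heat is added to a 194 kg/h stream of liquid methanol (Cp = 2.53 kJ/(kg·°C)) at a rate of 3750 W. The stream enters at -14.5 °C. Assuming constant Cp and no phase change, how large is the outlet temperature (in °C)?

Q = 3750 W = 13500 kJ/h
ΔT = Q/(ṁ·Cp) = 13500/(194×2.53) = 27.505 K
T_out = -14.5 + 27.505 = 13.005 °C

T_out = 13.0 °C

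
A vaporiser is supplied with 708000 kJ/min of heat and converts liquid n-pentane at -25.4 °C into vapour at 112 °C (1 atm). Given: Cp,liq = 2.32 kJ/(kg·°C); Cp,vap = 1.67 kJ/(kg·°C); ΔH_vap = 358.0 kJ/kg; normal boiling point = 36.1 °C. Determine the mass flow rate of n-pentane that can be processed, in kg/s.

Δh = 2.32×(36.1−-25.4) + 358.0 + 1.67×(112−36.1) = 627.43 kJ/kg
Q = 708000 kJ/min = 11800 kJ/s = 11800 kJ/s
ṁ = Q/Δh = 11800 / 627.43 = 18.807 kg/s

ṁ = 18.8 kg/s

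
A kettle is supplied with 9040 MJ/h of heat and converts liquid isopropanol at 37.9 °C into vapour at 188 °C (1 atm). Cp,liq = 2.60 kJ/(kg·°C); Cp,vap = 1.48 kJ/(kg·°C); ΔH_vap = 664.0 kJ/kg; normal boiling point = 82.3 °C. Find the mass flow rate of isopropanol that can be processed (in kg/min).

ṁ = 161 kg/min

Δh = 2.60×(82.3−37.9) + 664.0 + 1.48×(188−82.3) = 935.88 kJ/kg
Q = 9040 MJ/h = 2511.1 kJ/s = 150670 kJ/min
ṁ = Q/Δh = 150670 / 935.88 = 160.99 kg/min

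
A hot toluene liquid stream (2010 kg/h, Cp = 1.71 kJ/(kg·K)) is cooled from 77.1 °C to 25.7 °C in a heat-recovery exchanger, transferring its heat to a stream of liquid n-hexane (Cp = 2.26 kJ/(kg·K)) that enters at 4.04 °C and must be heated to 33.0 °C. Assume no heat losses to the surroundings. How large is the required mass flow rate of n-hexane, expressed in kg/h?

ṁ_c = 2700 kg/h

Heat released by hot stream: Q = 2010 × 1.71 × (77.1 − 25.7) = 176670 kJ/h
Energy balance on cold side (adiabatic exchanger): Q = ṁ_c·Cp_c·(T_c,out − T_c,in)
ṁ_c = 176670 / [2.26 × (33.0 − 4.04)] = 2699.3 kg/h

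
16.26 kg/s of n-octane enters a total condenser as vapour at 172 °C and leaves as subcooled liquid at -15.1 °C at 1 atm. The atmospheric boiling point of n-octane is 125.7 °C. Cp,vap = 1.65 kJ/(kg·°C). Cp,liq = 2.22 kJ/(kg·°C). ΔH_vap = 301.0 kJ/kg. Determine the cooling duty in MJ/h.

Q_c = 40400 MJ/h

vapour 172→125.7 °C: -76.395 kJ/kg
condensation at 125.7 °C: -301 kJ/kg
liquid 125.7→-15.1 °C: -312.58 kJ/kg
Δh = -76.395 + -301 + -312.58 = -689.97 kJ/kg
Q = ṁ·Δh = 16.26 kg/s × -689.97 kJ/kg = -11219 kJ/s
|Q| = 11219 kW = 40388 MJ/h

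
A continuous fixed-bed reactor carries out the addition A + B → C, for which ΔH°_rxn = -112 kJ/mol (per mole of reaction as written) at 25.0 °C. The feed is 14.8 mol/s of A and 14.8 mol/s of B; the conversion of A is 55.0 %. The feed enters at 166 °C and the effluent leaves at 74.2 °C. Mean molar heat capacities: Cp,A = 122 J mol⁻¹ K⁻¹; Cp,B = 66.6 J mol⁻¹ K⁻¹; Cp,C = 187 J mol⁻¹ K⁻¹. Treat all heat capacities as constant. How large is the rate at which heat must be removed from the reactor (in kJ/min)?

Extent of reaction ξ = 0.550 × 14.8 = 8.14 mol/s
Reaction term: ξ·ΔH°_rxn = 8.14 × -112 = -911.68 kJ/s
Sensible, feed 166→25 °C: -393.57 kJ/s
Outlet flows (mol/s): A 6.66, B 6.66, C 8.14
Sensible, products 25→74.2 °C: 136.69 kJ/s
Q = ΔH = -1168.6 kJ/s = -1168.6 kW
Heat removed = 70114 kJ/min

Q_out = 70100 kJ/min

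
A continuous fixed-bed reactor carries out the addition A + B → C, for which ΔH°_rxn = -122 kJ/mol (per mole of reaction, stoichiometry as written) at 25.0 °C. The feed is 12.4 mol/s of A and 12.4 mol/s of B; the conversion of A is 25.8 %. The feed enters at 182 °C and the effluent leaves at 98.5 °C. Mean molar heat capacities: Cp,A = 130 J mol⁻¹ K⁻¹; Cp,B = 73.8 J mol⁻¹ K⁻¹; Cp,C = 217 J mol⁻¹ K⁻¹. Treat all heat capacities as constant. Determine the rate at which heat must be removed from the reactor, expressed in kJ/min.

Q_out = 35900 kJ/min

Extent of reaction ξ = 0.258 × 12.4 = 3.1992 mol/s
Reaction term: ξ·ΔH°_rxn = 3.1992 × -122 = -390.3 kJ/s
Sensible, feed 182→25 °C: -396.76 kJ/s
Outlet flows (mol/s): A 9.2008, B 9.2008, C 3.1992
Sensible, products 25→98.5 °C: 188.85 kJ/s
Q = ΔH = -598.21 kJ/s = -598.21 kW
Heat removed = 35893 kJ/min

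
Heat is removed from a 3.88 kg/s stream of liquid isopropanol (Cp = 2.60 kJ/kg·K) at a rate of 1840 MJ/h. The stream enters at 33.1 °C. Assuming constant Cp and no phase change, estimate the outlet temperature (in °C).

Q = 1840 MJ/h = 511.11 kJ/s
ΔT = Q/(ṁ·Cp) = 511.11/(3.88×2.60) = 50.665 K
T_out = 33.1 − 50.665 = -17.565 °C

T_out = -17.6 °C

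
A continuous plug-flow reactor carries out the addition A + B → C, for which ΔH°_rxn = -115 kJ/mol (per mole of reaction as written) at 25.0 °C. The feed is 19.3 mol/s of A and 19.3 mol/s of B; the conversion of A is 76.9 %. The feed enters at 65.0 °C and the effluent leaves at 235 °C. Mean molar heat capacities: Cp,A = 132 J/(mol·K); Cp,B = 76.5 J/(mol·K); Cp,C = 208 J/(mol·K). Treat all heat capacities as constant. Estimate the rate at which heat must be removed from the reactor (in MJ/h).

Extent of reaction ξ = 0.769 × 19.3 = 14.842 mol/s
Reaction term: ξ·ΔH°_rxn = 14.842 × -115 = -1706.8 kJ/s
Sensible, feed 65.0→25 °C: -160.96 kJ/s
Outlet flows (mol/s): A 4.4583, B 4.4583, C 14.842
Sensible, products 25→235 °C: 843.49 kJ/s
Q = ΔH = -1024.3 kJ/s = -1024.3 kW
Heat removed = 3687.4 MJ/h

Q_out = 3690 MJ/h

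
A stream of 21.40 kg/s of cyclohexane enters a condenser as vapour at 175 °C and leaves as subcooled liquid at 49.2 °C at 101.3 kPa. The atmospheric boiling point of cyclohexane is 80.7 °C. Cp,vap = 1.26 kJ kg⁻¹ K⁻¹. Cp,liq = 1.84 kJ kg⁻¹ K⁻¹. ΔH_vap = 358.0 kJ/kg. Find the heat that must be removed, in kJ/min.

vapour 175→80.7 °C: -118.82 kJ/kg
condensation at 80.7 °C: -358 kJ/kg
liquid 80.7→49.2 °C: -57.96 kJ/kg
Δh = -118.82 + -358 + -57.96 = -534.78 kJ/kg
Q = ṁ·Δh = 21.40 kg/s × -534.78 kJ/kg = -11444 kJ/s
|Q| = 11444 kW = 686650 kJ/min

Q_c = 687000 kJ/min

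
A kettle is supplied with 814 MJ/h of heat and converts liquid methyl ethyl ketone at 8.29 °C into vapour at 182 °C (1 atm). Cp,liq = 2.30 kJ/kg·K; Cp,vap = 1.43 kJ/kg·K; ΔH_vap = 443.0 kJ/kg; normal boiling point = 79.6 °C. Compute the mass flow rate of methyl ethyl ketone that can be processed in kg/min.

Δh = 2.30×(79.6−8.29) + 443.0 + 1.43×(182−79.6) = 753.45 kJ/kg
Q = 814 MJ/h = 226.11 kJ/s = 13567 kJ/min
ṁ = Q/Δh = 13567 / 753.45 = 18.006 kg/min

ṁ = 18.0 kg/min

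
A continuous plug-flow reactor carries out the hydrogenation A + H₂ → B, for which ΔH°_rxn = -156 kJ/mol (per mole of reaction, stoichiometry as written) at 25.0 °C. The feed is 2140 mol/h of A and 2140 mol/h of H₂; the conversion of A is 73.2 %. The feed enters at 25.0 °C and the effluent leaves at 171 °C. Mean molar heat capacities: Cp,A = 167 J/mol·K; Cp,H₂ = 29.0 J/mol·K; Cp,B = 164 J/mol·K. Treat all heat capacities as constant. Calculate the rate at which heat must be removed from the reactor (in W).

Extent of reaction ξ = 0.732 × 2140 = 1566.5 mol/h
Reaction term: ξ·ΔH°_rxn = 1566.5 × -156 = -244370 kJ/h
Sensible, feed 25.0→25 °C: 0 kJ/h
Outlet flows (mol/h): A 573.52, H₂ 573.52, B 1566.5
Sensible, products 25→171 °C: 53920 kJ/h
Q = ΔH = -190450 kJ/h = -52.903 kW
Heat removed = 52903 W

Q_out = 52900 W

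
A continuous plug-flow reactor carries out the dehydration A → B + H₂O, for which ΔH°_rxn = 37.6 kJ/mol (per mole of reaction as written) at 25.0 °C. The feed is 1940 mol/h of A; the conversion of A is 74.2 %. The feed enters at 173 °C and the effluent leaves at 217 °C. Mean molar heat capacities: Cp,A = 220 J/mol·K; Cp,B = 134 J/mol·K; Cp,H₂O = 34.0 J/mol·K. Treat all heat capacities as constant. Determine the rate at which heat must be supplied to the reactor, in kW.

Extent of reaction ξ = 0.742 × 1940 = 1439.5 mol/h
Reaction term: ξ·ΔH°_rxn = 1439.5 × 37.6 = 54124 kJ/h
Sensible, feed 173→25 °C: -63166 kJ/h
Outlet flows (mol/h): A 500.52, B 1439.5, H₂O 1439.5
Sensible, products 25→217 °C: 67574 kJ/h
Q = ΔH = 58532 kJ/h = 16.259 kW
Heat supplied = 16.259 kW

Q_in = 16.3 kW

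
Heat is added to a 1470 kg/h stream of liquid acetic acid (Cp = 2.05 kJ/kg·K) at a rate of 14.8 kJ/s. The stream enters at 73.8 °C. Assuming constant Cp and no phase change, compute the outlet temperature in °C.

Q = 14.8 kJ/s = 53280 kJ/h
ΔT = Q/(ṁ·Cp) = 53280/(1470×2.05) = 17.68 K
T_out = 73.8 + 17.68 = 91.48 °C

T_out = 91.5 °C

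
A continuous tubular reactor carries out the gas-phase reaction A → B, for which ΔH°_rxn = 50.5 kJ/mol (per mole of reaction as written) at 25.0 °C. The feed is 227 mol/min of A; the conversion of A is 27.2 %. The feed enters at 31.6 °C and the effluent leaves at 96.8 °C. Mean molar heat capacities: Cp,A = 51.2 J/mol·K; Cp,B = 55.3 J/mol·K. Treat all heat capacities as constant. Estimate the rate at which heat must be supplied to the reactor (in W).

Q_in = 64900 W

Extent of reaction ξ = 0.272 × 227 = 61.744 mol/min
Reaction term: ξ·ΔH°_rxn = 61.744 × 50.5 = 3118.1 kJ/min
Sensible, feed 31.6→25 °C: -76.708 kJ/min
Outlet flows (mol/min): A 165.26, B 61.744
Sensible, products 25→96.8 °C: 852.66 kJ/min
Q = ΔH = 3894 kJ/min = 64.9 kW
Heat supplied = 64900 W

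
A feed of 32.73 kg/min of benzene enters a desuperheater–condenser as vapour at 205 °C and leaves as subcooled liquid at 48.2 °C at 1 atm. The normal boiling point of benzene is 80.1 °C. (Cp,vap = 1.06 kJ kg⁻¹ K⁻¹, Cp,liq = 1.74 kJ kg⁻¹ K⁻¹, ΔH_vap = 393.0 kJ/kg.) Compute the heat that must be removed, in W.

Q_c = 317000 W

vapour 205→80.1 °C: -132.39 kJ/kg
condensation at 80.1 °C: -393 kJ/kg
liquid 80.1→48.2 °C: -55.506 kJ/kg
Δh = -132.39 + -393 + -55.506 = -580.9 kJ/kg
Q = ṁ·Δh = 32.73 kg/min × -580.9 kJ/kg = -19013 kJ/min
|Q| = 316.88 kW = 316880 W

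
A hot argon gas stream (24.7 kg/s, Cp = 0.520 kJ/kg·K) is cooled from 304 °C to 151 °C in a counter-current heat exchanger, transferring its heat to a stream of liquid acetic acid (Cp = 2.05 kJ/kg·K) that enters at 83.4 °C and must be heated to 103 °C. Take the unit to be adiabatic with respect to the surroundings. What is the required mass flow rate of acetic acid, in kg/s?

ṁ_c = 48.9 kg/s

Heat released by hot stream: Q = 24.7 × 0.520 × (304 − 151) = 1965.1 kJ/s
Energy balance on cold side (adiabatic exchanger): Q = ṁ_c·Cp_c·(T_c,out − T_c,in)
ṁ_c = 1965.1 / [2.05 × (103 − 83.4)] = 48.908 kg/s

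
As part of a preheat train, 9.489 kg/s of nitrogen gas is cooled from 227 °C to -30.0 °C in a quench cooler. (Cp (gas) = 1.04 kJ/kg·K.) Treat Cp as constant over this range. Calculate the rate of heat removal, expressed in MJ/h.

Q = ṁ·Cp·ΔT = 9.489 × 1.04 × (-30.0 − 227) = -2536.2 kJ/s
Cooling duty = 9130.4 MJ/h

Q_c = 9130 MJ/h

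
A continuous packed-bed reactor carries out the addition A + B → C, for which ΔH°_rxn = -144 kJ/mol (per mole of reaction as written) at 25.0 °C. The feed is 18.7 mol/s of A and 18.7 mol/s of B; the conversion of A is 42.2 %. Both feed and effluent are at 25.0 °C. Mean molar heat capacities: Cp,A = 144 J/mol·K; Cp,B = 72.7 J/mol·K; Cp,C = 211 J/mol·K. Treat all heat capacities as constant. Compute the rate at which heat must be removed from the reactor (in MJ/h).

Q_out = 4090 MJ/h

Extent of reaction ξ = 0.422 × 18.7 = 7.8914 mol/s
Reaction term: ξ·ΔH°_rxn = 7.8914 × -144 = -1136.4 kJ/s
Q = ΔH = -1136.4 kJ/s = -1136.4 kW
Heat removed = 4090.9 MJ/h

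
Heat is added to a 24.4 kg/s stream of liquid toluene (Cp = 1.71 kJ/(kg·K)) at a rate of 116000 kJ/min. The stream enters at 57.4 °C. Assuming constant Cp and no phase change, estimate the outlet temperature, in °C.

T_out = 104 °C

Q = 116000 kJ/min = 1933.3 kJ/s
ΔT = Q/(ṁ·Cp) = 1933.3/(24.4×1.71) = 46.336 K
T_out = 57.4 + 46.336 = 103.74 °C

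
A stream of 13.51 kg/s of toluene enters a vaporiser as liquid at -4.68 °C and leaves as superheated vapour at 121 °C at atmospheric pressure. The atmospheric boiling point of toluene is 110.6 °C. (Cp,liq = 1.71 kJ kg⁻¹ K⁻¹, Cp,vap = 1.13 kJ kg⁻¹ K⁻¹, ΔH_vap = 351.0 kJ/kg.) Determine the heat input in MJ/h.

liquid -4.68→110.6 °C: 197.13 kJ/kg
vaporisation at 110.6 °C: 351 kJ/kg
vapour 110.6→121 °C: 11.752 kJ/kg
Δh = 197.13 + 351 + 11.752 = 559.88 kJ/kg
Q = ṁ·Δh = 13.51 kg/s × 559.88 kJ/kg = 7564 kJ/s
|Q| = 7564 kW = 27230 MJ/h

Q = 27200 MJ/h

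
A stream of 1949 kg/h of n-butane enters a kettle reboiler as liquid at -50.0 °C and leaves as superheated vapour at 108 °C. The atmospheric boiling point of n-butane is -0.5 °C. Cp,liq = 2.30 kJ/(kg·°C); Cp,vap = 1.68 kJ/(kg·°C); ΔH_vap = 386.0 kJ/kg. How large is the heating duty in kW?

Q = 369 kW

liquid -50.0→-0.5 °C: 113.85 kJ/kg
vaporisation at -0.5 °C: 386 kJ/kg
vapour -0.5→108 °C: 182.28 kJ/kg
Δh = 113.85 + 386 + 182.28 = 682.13 kJ/kg
Q = ṁ·Δh = 1949 kg/h × 682.13 kJ/kg = 1.3295e+06 kJ/h
|Q| = 369.3 kW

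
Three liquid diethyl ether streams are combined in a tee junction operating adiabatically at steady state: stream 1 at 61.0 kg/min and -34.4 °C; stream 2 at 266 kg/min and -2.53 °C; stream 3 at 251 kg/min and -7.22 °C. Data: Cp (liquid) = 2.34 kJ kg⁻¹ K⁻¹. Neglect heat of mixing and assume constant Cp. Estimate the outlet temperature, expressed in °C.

Adiabatic, steady state ⇒ Σ ṁᵢCp,ᵢ(T_out − Tᵢ) = 0
Σ ṁᵢCp,ᵢTᵢ = 61.0×2.34×-34.4 + 266×2.34×-2.53 + 251×2.34×-7.22 = -10726
Σ ṁᵢCp,ᵢ = 61.0×2.34 + 266×2.34 + 251×2.34 = 1352.5
T_out = -10726 / 1352.5 = -7.9301 °C

T_out = -7.93 °C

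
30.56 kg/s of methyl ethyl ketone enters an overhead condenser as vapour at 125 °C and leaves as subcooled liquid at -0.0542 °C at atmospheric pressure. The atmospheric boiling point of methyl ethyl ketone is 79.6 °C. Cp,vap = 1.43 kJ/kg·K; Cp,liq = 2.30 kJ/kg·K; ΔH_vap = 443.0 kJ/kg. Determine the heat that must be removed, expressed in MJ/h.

Q_c = 76000 MJ/h

vapour 125→79.6 °C: -64.922 kJ/kg
condensation at 79.6 °C: -443 kJ/kg
liquid 79.6→-0.0542 °C: -183.2 kJ/kg
Δh = -64.922 + -443 + -183.2 = -691.13 kJ/kg
Q = ṁ·Δh = 30.56 kg/s × -691.13 kJ/kg = -21121 kJ/s
|Q| = 21121 kW = 76035 MJ/h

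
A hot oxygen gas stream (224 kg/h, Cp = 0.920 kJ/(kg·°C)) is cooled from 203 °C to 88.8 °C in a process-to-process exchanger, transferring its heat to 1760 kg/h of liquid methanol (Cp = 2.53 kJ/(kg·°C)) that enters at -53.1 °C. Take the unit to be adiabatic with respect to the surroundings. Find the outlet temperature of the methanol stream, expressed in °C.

T_c,out = -47.8 °C

Heat released by hot stream: Q = 224 × 0.920 × (203 − 88.8) = 23534 kJ/h
Energy balance on cold side (adiabatic exchanger): Q = ṁ_c·Cp_c·(T_c,out − T_c,in)
T_c,out = -53.1 + 23534/(1760 × 2.53) = -47.815 °C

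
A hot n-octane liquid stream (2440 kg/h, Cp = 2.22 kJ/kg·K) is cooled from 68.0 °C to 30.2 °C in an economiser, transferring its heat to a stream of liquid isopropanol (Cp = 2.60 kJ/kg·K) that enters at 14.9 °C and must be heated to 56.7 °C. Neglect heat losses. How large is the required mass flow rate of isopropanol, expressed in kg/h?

ṁ_c = 1880 kg/h

Heat released by hot stream: Q = 2440 × 2.22 × (68.0 − 30.2) = 204760 kJ/h
Energy balance on cold side (adiabatic exchanger): Q = ṁ_c·Cp_c·(T_c,out − T_c,in)
ṁ_c = 204760 / [2.60 × (56.7 − 14.9)] = 1884 kg/h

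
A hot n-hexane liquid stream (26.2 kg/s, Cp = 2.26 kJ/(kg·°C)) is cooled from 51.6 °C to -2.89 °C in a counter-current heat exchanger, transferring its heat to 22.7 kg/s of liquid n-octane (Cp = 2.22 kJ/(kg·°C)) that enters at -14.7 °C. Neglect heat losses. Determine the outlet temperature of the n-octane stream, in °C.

Heat released by hot stream: Q = 26.2 × 2.26 × (51.6 − -2.89) = 3226.5 kJ/s
Energy balance on cold side (adiabatic exchanger): Q = ṁ_c·Cp_c·(T_c,out − T_c,in)
T_c,out = -14.7 + 3226.5/(22.7 × 2.22) = 49.325 °C

T_c,out = 49.3 °C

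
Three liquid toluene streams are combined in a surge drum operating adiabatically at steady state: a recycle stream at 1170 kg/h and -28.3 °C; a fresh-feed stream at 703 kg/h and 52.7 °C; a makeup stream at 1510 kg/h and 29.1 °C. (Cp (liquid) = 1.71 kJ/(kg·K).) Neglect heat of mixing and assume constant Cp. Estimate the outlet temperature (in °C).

T_out = 14.2 °C

No heat crosses the boundary, so H_out = H_in.
T_out = Σ ṁᵢCp,ᵢTᵢ / Σ ṁᵢCp,ᵢ
      = 81872 / 5784.9 = 14.153 °C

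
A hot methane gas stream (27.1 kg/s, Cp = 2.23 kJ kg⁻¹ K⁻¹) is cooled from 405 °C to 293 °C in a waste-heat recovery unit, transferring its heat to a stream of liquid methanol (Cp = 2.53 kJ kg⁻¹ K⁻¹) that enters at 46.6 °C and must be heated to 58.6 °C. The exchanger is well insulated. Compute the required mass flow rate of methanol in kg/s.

Heat released by hot stream: Q = 27.1 × 2.23 × (405 − 293) = 6768.5 kJ/s
Energy balance on cold side (adiabatic exchanger): Q = ṁ_c·Cp_c·(T_c,out − T_c,in)
ṁ_c = 6768.5 / [2.53 × (58.6 − 46.6)] = 222.94 kg/s

ṁ_c = 223 kg/s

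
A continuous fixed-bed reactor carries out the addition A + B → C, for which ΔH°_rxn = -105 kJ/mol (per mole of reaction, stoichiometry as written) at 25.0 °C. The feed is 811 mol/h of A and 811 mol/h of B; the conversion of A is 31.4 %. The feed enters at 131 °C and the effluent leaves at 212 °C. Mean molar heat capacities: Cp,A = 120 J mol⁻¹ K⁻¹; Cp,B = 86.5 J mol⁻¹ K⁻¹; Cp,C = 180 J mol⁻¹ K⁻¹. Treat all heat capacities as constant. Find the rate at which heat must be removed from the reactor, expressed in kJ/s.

Extent of reaction ξ = 0.314 × 811 = 254.65 mol/h
Reaction term: ξ·ΔH°_rxn = 254.65 × -105 = -26739 kJ/h
Sensible, feed 131→25 °C: -17752 kJ/h
Outlet flows (mol/h): A 556.35, B 556.35, C 254.65
Sensible, products 25→212 °C: 30055 kJ/h
Q = ΔH = -14435 kJ/h = -4.0098 kW
Heat removed = 4.0098 kJ/s

Q_out = 4.01 kJ/s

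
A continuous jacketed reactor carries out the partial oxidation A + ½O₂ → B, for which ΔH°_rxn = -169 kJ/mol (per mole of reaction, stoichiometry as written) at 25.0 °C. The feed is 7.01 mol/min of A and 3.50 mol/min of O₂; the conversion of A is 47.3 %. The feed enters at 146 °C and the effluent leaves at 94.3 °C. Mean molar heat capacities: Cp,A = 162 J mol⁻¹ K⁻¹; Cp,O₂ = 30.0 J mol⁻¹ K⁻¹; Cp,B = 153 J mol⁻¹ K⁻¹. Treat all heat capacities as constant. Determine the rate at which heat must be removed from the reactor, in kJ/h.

Q_out = 37800 kJ/h

Extent of reaction ξ = 0.473 × 7.01 = 3.3157 mol/min
Reaction term: ξ·ΔH°_rxn = 3.3157 × -169 = -560.36 kJ/min
Sensible, feed 146→25 °C: -150.12 kJ/min
Outlet flows (mol/min): A 3.6943, O₂ 1.8421, B 3.3157
Sensible, products 25→94.3 °C: 80.46 kJ/min
Q = ΔH = -630.01 kJ/min = -10.5 kW
Heat removed = 37801 kJ/h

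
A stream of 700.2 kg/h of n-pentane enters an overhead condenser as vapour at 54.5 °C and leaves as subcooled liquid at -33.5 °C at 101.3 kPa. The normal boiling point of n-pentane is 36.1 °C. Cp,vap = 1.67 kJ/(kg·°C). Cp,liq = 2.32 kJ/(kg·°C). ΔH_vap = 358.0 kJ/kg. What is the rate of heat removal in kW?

vapour 54.5→36.1 °C: -30.728 kJ/kg
condensation at 36.1 °C: -358 kJ/kg
liquid 36.1→-33.5 °C: -161.47 kJ/kg
Δh = -30.728 + -358 + -161.47 = -550.2 kJ/kg
Q = ṁ·Δh = 700.2 kg/h × -550.2 kJ/kg = -385250 kJ/h
|Q| = 107.01 kW

Q_c = 107 kW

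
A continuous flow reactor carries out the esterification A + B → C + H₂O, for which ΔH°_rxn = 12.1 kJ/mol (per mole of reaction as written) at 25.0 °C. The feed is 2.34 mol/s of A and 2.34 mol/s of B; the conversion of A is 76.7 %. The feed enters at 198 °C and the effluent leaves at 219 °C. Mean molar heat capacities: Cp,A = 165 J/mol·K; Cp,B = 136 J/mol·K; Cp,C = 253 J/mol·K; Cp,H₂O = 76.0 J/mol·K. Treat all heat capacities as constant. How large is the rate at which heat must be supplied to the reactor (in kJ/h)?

Q_in = 167000 kJ/h

Extent of reaction ξ = 0.767 × 2.34 = 1.7948 mol/s
Reaction term: ξ·ΔH°_rxn = 1.7948 × 12.1 = 21.717 kJ/s
Sensible, feed 198→25 °C: -121.85 kJ/s
Outlet flows (mol/s): A 0.54522, B 0.54522, C 1.7948, H₂O 1.7948
Sensible, products 25→219 °C: 146.39 kJ/s
Q = ΔH = 46.257 kJ/s = 46.257 kW
Heat supplied = 166530 kJ/h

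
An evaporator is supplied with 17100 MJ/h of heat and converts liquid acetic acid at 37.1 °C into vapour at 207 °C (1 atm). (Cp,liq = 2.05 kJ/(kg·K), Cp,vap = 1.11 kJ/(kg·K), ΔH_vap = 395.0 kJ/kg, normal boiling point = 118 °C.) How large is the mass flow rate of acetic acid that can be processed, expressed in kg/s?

ṁ = 7.20 kg/s

Δh = 2.05×(118−37.1) + 395.0 + 1.11×(207−118) = 659.63 kJ/kg
Q = 17100 MJ/h = 4750 kJ/s = 4750 kJ/s
ṁ = Q/Δh = 4750 / 659.63 = 7.201 kg/s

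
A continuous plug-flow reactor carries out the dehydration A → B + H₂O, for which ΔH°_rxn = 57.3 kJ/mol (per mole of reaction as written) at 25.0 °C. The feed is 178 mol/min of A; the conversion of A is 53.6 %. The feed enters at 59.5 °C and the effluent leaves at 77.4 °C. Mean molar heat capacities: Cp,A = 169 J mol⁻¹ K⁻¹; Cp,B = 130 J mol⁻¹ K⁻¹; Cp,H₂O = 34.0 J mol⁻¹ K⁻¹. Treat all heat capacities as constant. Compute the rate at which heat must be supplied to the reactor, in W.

Extent of reaction ξ = 0.536 × 178 = 95.408 mol/min
Reaction term: ξ·ΔH°_rxn = 95.408 × 57.3 = 5466.9 kJ/min
Sensible, feed 59.5→25 °C: -1037.8 kJ/min
Outlet flows (mol/min): A 82.592, B 95.408, H₂O 95.408
Sensible, products 25→77.4 °C: 1551.3 kJ/min
Q = ΔH = 5980.3 kJ/min = 99.672 kW
Heat supplied = 99672 W

Q_in = 99700 W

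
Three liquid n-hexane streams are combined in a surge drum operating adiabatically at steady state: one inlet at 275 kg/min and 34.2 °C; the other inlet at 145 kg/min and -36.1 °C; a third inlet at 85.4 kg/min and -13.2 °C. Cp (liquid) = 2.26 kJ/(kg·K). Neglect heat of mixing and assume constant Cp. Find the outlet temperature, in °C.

T_out = 6.02 °C

Energy balance with Q = 0: Σ ṁᵢCp,ᵢ(T_out − Tᵢ) = 0
T_out = Σ ṁᵢCp,ᵢTᵢ / Σ ṁᵢCp,ᵢ
      = 6877.7 / 1142.2 = 6.0214 °C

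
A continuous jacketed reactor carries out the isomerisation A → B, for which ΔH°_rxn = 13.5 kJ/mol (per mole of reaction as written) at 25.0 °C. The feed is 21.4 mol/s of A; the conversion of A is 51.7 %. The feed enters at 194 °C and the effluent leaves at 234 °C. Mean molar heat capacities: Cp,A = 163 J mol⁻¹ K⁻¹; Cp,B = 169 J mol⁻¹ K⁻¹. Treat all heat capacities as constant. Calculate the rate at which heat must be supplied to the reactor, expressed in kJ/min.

Extent of reaction ξ = 0.517 × 21.4 = 11.064 mol/s
Reaction term: ξ·ΔH°_rxn = 11.064 × 13.5 = 149.36 kJ/s
Sensible, feed 194→25 °C: -589.51 kJ/s
Outlet flows (mol/s): A 10.336, B 11.064
Sensible, products 25→234 °C: 742.91 kJ/s
Q = ΔH = 302.76 kJ/s = 302.76 kW
Heat supplied = 18166 kJ/min

Q_in = 18200 kJ/min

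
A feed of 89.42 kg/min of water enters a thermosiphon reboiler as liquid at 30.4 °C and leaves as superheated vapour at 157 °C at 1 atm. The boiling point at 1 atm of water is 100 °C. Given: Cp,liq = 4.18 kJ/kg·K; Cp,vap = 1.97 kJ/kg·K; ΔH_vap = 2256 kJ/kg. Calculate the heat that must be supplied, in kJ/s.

liquid 30.4→100 °C: 290.93 kJ/kg
vaporisation at 100 °C: 2256 kJ/kg
vapour 100→157 °C: 112.29 kJ/kg
Δh = 290.93 + 2256 + 112.29 = 2659.2 kJ/kg
Q = ṁ·Δh = 89.42 kg/min × 2659.2 kJ/kg = 237790 kJ/min
|Q| = 3963.1 kW

Q = 3960 kJ/s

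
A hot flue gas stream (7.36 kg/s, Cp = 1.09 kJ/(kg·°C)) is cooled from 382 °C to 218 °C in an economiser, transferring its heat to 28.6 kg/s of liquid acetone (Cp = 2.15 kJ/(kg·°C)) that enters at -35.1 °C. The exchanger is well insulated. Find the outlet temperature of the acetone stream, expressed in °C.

Heat released by hot stream: Q = 7.36 × 1.09 × (382 − 218) = 1315.7 kJ/s
Energy balance on cold side (adiabatic exchanger): Q = ṁ_c·Cp_c·(T_c,out − T_c,in)
T_c,out = -35.1 + 1315.7/(28.6 × 2.15) = -13.703 °C

T_c,out = -13.7 °C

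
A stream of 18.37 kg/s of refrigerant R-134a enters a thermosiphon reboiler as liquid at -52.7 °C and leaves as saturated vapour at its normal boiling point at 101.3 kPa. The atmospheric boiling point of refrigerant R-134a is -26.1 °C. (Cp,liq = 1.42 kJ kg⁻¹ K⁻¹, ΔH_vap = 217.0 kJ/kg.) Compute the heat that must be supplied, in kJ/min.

Q = 281000 kJ/min

liquid -52.7→-26.1 °C: 37.772 kJ/kg
vaporisation at -26.1 °C: 217 kJ/kg
Δh = 37.772 + 217 = 254.77 kJ/kg
Q = ṁ·Δh = 18.37 kg/s × 254.77 kJ/kg = 4680.2 kJ/s
|Q| = 4680.2 kW = 280810 kJ/min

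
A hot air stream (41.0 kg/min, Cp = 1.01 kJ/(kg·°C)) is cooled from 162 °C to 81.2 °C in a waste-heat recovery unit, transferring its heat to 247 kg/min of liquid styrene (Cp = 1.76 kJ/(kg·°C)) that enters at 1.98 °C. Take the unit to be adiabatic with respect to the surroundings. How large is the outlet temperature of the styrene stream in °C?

T_c,out = 9.68 °C

Heat released by hot stream: Q = 41.0 × 1.01 × (162 − 81.2) = 3345.9 kJ/min
Energy balance on cold side (adiabatic exchanger): Q = ṁ_c·Cp_c·(T_c,out − T_c,in)
T_c,out = 1.98 + 3345.9/(247 × 1.76) = 9.6767 °C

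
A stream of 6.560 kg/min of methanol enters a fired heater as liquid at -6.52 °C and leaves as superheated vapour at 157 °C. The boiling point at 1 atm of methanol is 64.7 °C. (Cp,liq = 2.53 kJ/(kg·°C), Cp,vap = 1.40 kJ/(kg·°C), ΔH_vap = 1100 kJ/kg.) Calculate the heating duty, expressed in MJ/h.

Q = 555 MJ/h

liquid -6.52→64.7 °C: 180.19 kJ/kg
vaporisation at 64.7 °C: 1100 kJ/kg
vapour 64.7→157 °C: 129.22 kJ/kg
Δh = 180.19 + 1100 + 129.22 = 1409.4 kJ/kg
Q = ṁ·Δh = 6.560 kg/min × 1409.4 kJ/kg = 9245.7 kJ/min
|Q| = 154.1 kW = 554.74 MJ/h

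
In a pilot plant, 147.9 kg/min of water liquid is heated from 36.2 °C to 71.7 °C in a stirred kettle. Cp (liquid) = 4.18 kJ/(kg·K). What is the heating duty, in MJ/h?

Q = ṁ·Cp·ΔT = 147.9 × 4.18 × (71.7 − 36.2) = 21947 kJ/min
Converting: 21947 / 60 s = 365.78 kW
Heating duty = 1316.8 MJ/h

Q = 1320 MJ/h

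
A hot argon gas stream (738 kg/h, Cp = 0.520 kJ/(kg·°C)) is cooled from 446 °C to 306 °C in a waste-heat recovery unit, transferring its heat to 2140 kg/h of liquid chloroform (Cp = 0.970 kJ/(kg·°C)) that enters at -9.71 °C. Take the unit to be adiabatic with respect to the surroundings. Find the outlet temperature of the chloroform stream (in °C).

Heat released by hot stream: Q = 738 × 0.520 × (446 − 306) = 53726 kJ/h
Energy balance on cold side (adiabatic exchanger): Q = ṁ_c·Cp_c·(T_c,out − T_c,in)
T_c,out = -9.71 + 53726/(2140 × 0.970) = 16.172 °C

T_c,out = 16.2 °C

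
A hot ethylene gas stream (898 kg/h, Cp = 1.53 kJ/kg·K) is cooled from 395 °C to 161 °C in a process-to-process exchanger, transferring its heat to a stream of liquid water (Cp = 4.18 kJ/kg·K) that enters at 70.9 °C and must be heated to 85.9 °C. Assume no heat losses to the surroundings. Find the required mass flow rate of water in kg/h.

ṁ_c = 5130 kg/h

Heat released by hot stream: Q = 898 × 1.53 × (395 − 161) = 321500 kJ/h
Energy balance on cold side (adiabatic exchanger): Q = ṁ_c·Cp_c·(T_c,out − T_c,in)
ṁ_c = 321500 / [4.18 × (85.9 − 70.9)] = 5127.6 kg/h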